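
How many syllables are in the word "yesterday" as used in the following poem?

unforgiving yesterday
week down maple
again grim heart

3

"yesterday" has 3 syllables.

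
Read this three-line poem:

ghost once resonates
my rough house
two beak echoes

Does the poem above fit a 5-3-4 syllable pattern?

Yes

Line 1: ghost (1), once (1), resonates (3) → 5 ✓
Line 2: my (1), rough (1), house (1) → 3 ✓
Line 3: two (1), beak (1), echoes (2) → 4 ✓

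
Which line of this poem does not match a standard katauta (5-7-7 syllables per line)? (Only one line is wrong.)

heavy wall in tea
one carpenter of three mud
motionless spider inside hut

Line 1: heavy (2), wall (1), in (1), tea (1) → 5 ✓
Line 2: one (1), carpenter (3), of (1), three (1), mud (1) → 7 ✓
Line 3: motionless (3), spider (2), inside (2), hut (1) → 8 (expected 7)

Line 3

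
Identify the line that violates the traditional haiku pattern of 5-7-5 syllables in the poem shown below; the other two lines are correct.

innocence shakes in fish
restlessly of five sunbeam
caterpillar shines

The first line

Line 1: "innocence shakes in fish": 3+1+1+1 = 6 (expected 5)
Line 2: "restlessly of five sunbeam": 3+1+1+2 = 7 ✓
Line 3: "caterpillar shines": 4+1 = 5 ✓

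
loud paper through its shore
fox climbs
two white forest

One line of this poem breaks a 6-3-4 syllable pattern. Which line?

Line 1: "loud paper through its shore": 1+2+1+1+1 = 6 ✓
Line 2: "fox climbs": 1+1 = 2 (expected 3)
Line 3: "two white forest": 1+1+2 = 4 ✓

The second line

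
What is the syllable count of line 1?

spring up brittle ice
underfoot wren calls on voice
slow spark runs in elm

Line 1: spring (1), up (1), brittle (2), ice (1) → 5

5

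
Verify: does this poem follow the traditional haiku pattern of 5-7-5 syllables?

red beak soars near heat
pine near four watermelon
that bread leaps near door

Yes

Line 1: red (1), beak (1), soars (1), near (1), heat (1) → 5 ✓
Line 2: pine (1), near (1), four (1), watermelon (4) → 7 ✓
Line 3: that (1), bread (1), leaps (1), near (1), door (1) → 5 ✓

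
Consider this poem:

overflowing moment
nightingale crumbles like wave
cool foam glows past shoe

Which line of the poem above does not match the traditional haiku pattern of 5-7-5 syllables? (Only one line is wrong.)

The first line

Line 1: overflowing (4), moment (2) → 6 (expected 5)
Line 2: nightingale (3), crumbles (2), like (1), wave (1) → 7 ✓
Line 3: cool (1), foam (1), glows (1), past (1), shoe (1) → 5 ✓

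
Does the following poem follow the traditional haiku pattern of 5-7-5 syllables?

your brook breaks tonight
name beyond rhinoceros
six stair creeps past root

Yes

Line 1: your(1) + brook(1) + breaks(1) + tonight(2) = 5 ✓
Line 2: name(1) + beyond(2) + rhinoceros(4) = 7 ✓
Line 3: six(1) + stair(1) + creeps(1) + past(1) + root(1) = 5 ✓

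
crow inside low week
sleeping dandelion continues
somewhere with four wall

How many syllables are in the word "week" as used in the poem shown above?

"week" has 1 syllable.

1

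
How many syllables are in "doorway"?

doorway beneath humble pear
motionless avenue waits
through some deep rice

"doorway" has 2 syllables.

2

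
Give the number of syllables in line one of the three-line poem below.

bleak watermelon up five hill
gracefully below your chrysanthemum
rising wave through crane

8

Line one: "bleak watermelon up five hill": 1+4+1+1+1 = 8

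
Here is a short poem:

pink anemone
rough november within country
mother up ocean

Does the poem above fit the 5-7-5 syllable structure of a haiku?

No

Line 1: "pink anemone": 1+4 = 5 ✓
Line 2: "rough november within country": 1+3+2+2 = 8 (expected 7)
Line 3: "mother up ocean": 2+1+2 = 5 ✓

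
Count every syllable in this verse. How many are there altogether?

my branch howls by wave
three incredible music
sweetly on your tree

Line 1: my (1), branch (1), howls (1), by (1), wave (1) → 5
Line 2: three (1), incredible (4), music (2) → 7
Line 3: sweetly (2), on (1), your (1), tree (1) → 5
Total: 5 + 7 + 5 = 17

17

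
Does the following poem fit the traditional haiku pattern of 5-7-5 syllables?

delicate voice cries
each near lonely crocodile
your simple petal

Line 1: delicate(3) + voice(1) + cries(1) = 5 ✓
Line 2: each(1) + near(1) + lonely(2) + crocodile(3) = 7 ✓
Line 3: your(1) + simple(2) + petal(2) = 5 ✓

Yes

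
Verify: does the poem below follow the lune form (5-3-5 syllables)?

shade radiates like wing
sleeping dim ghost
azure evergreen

Line 1: shade (1), radiates (3), like (1), wing (1) → 6 (expected 5)
Line 2: sleeping (2), dim (1), ghost (1) → 4 (expected 3)
Line 3: azure (2), evergreen (3) → 5 ✓

No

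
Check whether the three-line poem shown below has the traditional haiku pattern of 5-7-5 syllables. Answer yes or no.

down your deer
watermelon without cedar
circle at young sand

Line 1: down (1), your (1), deer (1) → 3 (expected 5)
Line 2: watermelon (4), without (2), cedar (2) → 8 (expected 7)
Line 3: circle (2), at (1), young (1), sand (1) → 5 ✓

No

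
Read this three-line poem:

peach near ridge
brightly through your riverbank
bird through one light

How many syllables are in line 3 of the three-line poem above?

Line 3: bird (1), through (1), one (1), light (1) → 4

4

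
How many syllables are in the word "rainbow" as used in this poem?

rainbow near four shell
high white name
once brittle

2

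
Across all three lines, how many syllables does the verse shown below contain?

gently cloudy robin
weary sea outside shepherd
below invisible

19

Line 1: gently(2) + cloudy(2) + robin(2) = 6
Line 2: weary(2) + sea(1) + outside(2) + shepherd(2) = 7
Line 3: below(2) + invisible(4) = 6
Total: 6 + 7 + 6 = 19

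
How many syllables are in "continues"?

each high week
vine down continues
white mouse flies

3

"continues" has 3 syllables.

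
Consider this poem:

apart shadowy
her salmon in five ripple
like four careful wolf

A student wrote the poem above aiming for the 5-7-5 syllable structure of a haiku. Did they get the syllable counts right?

Yes

Line 1: "apart shadowy": 2+3 = 5 ✓
Line 2: "her salmon in five ripple": 1+2+1+1+2 = 7 ✓
Line 3: "like four careful wolf": 1+1+2+1 = 5 ✓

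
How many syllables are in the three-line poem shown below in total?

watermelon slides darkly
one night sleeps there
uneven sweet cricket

Line 1: watermelon(4) + slides(1) + darkly(2) = 7
Line 2: one(1) + night(1) + sleeps(1) + there(1) = 4
Line 3: uneven(3) + sweet(1) + cricket(2) = 6
Total: 7 + 4 + 6 = 17

17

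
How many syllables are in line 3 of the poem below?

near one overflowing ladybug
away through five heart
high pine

Line 3: high(1) + pine(1) = 2

2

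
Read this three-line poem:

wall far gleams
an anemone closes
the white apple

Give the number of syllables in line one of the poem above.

Line one: wall (1), far (1), gleams (1) → 3

3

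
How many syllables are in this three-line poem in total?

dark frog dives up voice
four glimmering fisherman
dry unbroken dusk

17

Line 1: dark (1), frog (1), dives (1), up (1), voice (1) → 5
Line 2: four (1), glimmering (3), fisherman (3) → 7
Line 3: dry (1), unbroken (3), dusk (1) → 5
Total: 5 + 7 + 5 = 17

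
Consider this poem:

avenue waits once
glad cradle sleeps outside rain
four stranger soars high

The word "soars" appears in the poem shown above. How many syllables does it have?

"soars" has 1 syllable.

1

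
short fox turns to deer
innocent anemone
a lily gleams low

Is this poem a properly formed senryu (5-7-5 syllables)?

Yes

Line 1: short(1) + fox(1) + turns(1) + to(1) + deer(1) = 5 ✓
Line 2: innocent(3) + anemone(4) = 7 ✓
Line 3: a(1) + lily(2) + gleams(1) + low(1) = 5 ✓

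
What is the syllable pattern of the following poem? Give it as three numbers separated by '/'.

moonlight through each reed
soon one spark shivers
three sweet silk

5/5/3

Line 1: moonlight(2) + through(1) + each(1) + reed(1) = 5
Line 2: soon(1) + one(1) + spark(1) + shivers(2) = 5
Line 3: three(1) + sweet(1) + silk(1) = 3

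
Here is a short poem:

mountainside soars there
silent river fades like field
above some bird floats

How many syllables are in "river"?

2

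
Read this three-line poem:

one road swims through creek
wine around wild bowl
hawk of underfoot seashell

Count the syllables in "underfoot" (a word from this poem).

3

"underfoot" has 3 syllables.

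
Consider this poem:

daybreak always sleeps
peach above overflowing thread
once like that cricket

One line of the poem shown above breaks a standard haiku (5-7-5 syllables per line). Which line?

Line 1: daybreak (2), always (2), sleeps (1) → 5 ✓
Line 2: peach (1), above (2), overflowing (4), thread (1) → 8 (expected 7)
Line 3: once (1), like (1), that (1), cricket (2) → 5 ✓

Line 2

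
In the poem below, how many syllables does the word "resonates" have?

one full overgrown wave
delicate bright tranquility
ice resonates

3

"resonates" has 3 syllables.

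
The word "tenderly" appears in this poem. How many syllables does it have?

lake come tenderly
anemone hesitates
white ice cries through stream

3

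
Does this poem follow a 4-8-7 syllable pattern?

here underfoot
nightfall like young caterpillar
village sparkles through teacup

Yes

Line 1: here(1) + underfoot(3) = 4 ✓
Line 2: nightfall(2) + like(1) + young(1) + caterpillar(4) = 8 ✓
Line 3: village(2) + sparkles(2) + through(1) + teacup(2) = 7 ✓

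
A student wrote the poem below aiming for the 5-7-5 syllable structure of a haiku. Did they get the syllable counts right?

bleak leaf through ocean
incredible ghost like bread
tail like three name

No

Line 1: bleak (1), leaf (1), through (1), ocean (2) → 5 ✓
Line 2: incredible (4), ghost (1), like (1), bread (1) → 7 ✓
Line 3: tail (1), like (1), three (1), name (1) → 4 (expected 5)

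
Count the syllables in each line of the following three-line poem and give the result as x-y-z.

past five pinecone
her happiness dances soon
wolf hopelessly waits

Line 1: past (1), five (1), pinecone (2) → 4
Line 2: her (1), happiness (3), dances (2), soon (1) → 7
Line 3: wolf (1), hopelessly (3), waits (1) → 5

4-7-5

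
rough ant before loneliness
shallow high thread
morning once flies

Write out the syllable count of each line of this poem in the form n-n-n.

7-4-4

Line 1: "rough ant before loneliness": 1+1+2+3 = 7
Line 2: "shallow high thread": 2+1+1 = 4
Line 3: "morning once flies": 2+1+1 = 4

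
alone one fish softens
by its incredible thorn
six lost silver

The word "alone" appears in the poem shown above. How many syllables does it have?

"alone" has 2 syllables.

2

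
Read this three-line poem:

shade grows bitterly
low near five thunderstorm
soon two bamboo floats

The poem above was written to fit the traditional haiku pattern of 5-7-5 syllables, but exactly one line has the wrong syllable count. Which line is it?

The second line

Line 1: shade (1), grows (1), bitterly (3) → 5 ✓
Line 2: low (1), near (1), five (1), thunderstorm (3) → 6 (expected 7)
Line 3: soon (1), two (1), bamboo (2), floats (1) → 5 ✓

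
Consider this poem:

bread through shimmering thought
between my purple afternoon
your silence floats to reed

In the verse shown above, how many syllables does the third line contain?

The third line: your(1) + silence(2) + floats(1) + to(1) + reed(1) = 6

6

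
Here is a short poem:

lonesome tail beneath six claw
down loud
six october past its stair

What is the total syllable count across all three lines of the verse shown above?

Line 1: "lonesome tail beneath six claw": 2+1+2+1+1 = 7
Line 2: "down loud": 1+1 = 2
Line 3: "six october past its stair": 1+3+1+1+1 = 7
Total: 7 + 2 + 7 = 16

16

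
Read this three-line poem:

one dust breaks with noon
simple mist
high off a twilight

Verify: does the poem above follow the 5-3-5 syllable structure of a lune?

Yes

Line 1: "one dust breaks with noon": 1+1+1+1+1 = 5 ✓
Line 2: "simple mist": 2+1 = 3 ✓
Line 3: "high off a twilight": 1+1+1+2 = 5 ✓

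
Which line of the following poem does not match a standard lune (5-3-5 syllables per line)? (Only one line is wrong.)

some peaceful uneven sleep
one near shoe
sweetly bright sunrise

Line 1: "some peaceful uneven sleep": 1+2+3+1 = 7 (expected 5)
Line 2: "one near shoe": 1+1+1 = 3 ✓
Line 3: "sweetly bright sunrise": 2+1+2 = 5 ✓

Line 1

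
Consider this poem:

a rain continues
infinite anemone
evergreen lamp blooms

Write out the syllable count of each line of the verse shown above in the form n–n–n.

5–7–5

Line 1: "a rain continues": 1+1+3 = 5
Line 2: "infinite anemone": 3+4 = 7
Line 3: "evergreen lamp blooms": 3+1+1 = 5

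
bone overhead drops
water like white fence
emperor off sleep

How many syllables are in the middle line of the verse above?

5

The middle line: water (2), like (1), white (1), fence (1) → 5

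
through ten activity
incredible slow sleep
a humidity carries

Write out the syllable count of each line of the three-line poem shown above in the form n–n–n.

6–6–7

Line 1: "through ten activity": 1+1+4 = 6
Line 2: "incredible slow sleep": 4+1+1 = 6
Line 3: "a humidity carries": 1+4+2 = 7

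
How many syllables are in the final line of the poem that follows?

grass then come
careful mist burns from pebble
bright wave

The final line: "bright wave": 1+1 = 2

2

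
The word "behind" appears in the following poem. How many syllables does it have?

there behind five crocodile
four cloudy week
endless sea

2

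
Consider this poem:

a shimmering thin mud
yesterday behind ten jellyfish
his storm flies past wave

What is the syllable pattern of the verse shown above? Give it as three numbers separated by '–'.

6–9–5

Line 1: "a shimmering thin mud": 1+3+1+1 = 6
Line 2: "yesterday behind ten jellyfish": 3+2+1+3 = 9
Line 3: "his storm flies past wave": 1+1+1+1+1 = 5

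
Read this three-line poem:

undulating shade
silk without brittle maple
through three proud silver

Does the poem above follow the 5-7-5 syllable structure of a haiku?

Line 1: "undulating shade": 4+1 = 5 ✓
Line 2: "silk without brittle maple": 1+2+2+2 = 7 ✓
Line 3: "through three proud silver": 1+1+1+2 = 5 ✓

Yes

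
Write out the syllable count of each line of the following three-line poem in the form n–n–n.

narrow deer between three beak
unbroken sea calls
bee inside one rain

7–5–5

Line 1: "narrow deer between three beak": 2+1+2+1+1 = 7
Line 2: "unbroken sea calls": 3+1+1 = 5
Line 3: "bee inside one rain": 1+2+1+1 = 5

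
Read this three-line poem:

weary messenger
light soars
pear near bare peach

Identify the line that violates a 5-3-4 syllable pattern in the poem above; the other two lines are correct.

Line 1: weary(2) + messenger(3) = 5 ✓
Line 2: light(1) + soars(1) = 2 (expected 3)
Line 3: pear(1) + near(1) + bare(1) + peach(1) = 4 ✓

Line 2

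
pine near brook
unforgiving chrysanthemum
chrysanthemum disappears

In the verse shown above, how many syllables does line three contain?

7

Line three: chrysanthemum(4) + disappears(3) = 7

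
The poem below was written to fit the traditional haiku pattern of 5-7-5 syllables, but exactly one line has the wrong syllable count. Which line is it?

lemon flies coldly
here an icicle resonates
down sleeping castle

Line 1: lemon(2) + flies(1) + coldly(2) = 5 ✓
Line 2: here(1) + an(1) + icicle(3) + resonates(3) = 8 (expected 7)
Line 3: down(1) + sleeping(2) + castle(2) = 5 ✓

The second line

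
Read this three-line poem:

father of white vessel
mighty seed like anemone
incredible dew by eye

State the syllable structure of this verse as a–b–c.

Line 1: father(2) + of(1) + white(1) + vessel(2) = 6
Line 2: mighty(2) + seed(1) + like(1) + anemone(4) = 8
Line 3: incredible(4) + dew(1) + by(1) + eye(1) = 7

6–8–7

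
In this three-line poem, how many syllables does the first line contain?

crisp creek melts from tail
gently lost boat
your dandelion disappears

The first line: crisp (1), creek (1), melts (1), from (1), tail (1) → 5

5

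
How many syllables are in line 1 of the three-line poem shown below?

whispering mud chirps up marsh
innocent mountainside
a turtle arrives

Line 1: whispering (3), mud (1), chirps (1), up (1), marsh (1) → 7

7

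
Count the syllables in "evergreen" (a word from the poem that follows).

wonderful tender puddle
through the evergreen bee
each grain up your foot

"evergreen" has 3 syllables.

3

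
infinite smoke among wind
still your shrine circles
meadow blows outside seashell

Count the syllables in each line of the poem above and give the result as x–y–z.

Line 1: "infinite smoke among wind": 3+1+2+1 = 7
Line 2: "still your shrine circles": 1+1+1+2 = 5
Line 3: "meadow blows outside seashell": 2+1+2+2 = 7

7–5–7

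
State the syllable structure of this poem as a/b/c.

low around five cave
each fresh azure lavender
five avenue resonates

5/7/7

Line 1: low (1), around (2), five (1), cave (1) → 5
Line 2: each (1), fresh (1), azure (2), lavender (3) → 7
Line 3: five (1), avenue (3), resonates (3) → 7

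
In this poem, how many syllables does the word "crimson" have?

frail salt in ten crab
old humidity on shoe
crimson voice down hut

2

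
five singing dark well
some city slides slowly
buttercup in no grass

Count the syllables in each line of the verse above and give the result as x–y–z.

5–6–6

Line 1: five(1) + singing(2) + dark(1) + well(1) = 5
Line 2: some(1) + city(2) + slides(1) + slowly(2) = 6
Line 3: buttercup(3) + in(1) + no(1) + grass(1) = 6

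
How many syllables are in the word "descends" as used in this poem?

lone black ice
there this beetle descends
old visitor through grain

2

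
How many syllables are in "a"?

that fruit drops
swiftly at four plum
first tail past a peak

1

"a" has 1 syllable.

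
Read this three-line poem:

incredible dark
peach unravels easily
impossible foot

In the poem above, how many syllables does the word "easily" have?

3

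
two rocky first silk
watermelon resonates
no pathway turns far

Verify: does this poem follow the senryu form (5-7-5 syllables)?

Yes

Line 1: two(1) + rocky(2) + first(1) + silk(1) = 5 ✓
Line 2: watermelon(4) + resonates(3) = 7 ✓
Line 3: no(1) + pathway(2) + turns(1) + far(1) = 5 ✓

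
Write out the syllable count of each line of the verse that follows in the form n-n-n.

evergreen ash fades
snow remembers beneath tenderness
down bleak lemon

5-9-4

Line 1: evergreen (3), ash (1), fades (1) → 5
Line 2: snow (1), remembers (3), beneath (2), tenderness (3) → 9
Line 3: down (1), bleak (1), lemon (2) → 4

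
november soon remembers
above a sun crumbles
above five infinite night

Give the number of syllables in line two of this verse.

Line two: above (2), a (1), sun (1), crumbles (2) → 6

6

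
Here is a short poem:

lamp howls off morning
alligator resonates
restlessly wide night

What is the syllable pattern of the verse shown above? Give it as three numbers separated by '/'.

5/7/5

Line 1: lamp (1), howls (1), off (1), morning (2) → 5
Line 2: alligator (4), resonates (3) → 7
Line 3: restlessly (3), wide (1), night (1) → 5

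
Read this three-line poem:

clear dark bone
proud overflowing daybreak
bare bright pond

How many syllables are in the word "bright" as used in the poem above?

1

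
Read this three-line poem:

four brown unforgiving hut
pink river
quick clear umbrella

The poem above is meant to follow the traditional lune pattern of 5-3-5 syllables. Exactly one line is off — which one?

Line 1

Line 1: four (1), brown (1), unforgiving (4), hut (1) → 7 (expected 5)
Line 2: pink (1), river (2) → 3 ✓
Line 3: quick (1), clear (1), umbrella (3) → 5 ✓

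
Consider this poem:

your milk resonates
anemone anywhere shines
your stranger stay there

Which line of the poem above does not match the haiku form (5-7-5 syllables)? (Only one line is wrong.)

Line 1: "your milk resonates": 1+1+3 = 5 ✓
Line 2: "anemone anywhere shines": 4+3+1 = 8 (expected 7)
Line 3: "your stranger stay there": 1+2+1+1 = 5 ✓

Line 2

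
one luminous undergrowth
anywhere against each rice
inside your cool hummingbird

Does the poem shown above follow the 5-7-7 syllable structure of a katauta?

Line 1: one(1) + luminous(3) + undergrowth(3) = 7 (expected 5)
Line 2: anywhere(3) + against(2) + each(1) + rice(1) = 7 ✓
Line 3: inside(2) + your(1) + cool(1) + hummingbird(3) = 7 ✓

No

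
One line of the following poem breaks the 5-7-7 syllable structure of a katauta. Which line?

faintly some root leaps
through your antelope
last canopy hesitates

The second line

Line 1: faintly(2) + some(1) + root(1) + leaps(1) = 5 ✓
Line 2: through(1) + your(1) + antelope(3) = 5 (expected 7)
Line 3: last(1) + canopy(3) + hesitates(3) = 7 ✓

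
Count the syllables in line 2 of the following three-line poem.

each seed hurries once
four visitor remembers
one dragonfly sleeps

Line 2: "four visitor remembers": 1+3+3 = 7

7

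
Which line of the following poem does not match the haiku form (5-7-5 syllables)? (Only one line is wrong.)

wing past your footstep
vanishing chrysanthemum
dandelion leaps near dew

Line 1: wing (1), past (1), your (1), footstep (2) → 5 ✓
Line 2: vanishing (3), chrysanthemum (4) → 7 ✓
Line 3: dandelion (4), leaps (1), near (1), dew (1) → 7 (expected 5)

The third line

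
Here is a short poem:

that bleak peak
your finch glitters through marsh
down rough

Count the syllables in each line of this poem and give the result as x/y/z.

3/6/2

Line 1: that (1), bleak (1), peak (1) → 3
Line 2: your (1), finch (1), glitters (2), through (1), marsh (1) → 6
Line 3: down (1), rough (1) → 2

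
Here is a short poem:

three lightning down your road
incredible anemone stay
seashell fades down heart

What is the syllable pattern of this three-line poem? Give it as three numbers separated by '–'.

Line 1: three (1), lightning (2), down (1), your (1), road (1) → 6
Line 2: incredible (4), anemone (4), stay (1) → 9
Line 3: seashell (2), fades (1), down (1), heart (1) → 5

6–9–5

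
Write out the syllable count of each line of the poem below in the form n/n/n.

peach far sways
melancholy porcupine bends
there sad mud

3/8/3

Line 1: peach (1), far (1), sways (1) → 3
Line 2: melancholy (4), porcupine (3), bends (1) → 8
Line 3: there (1), sad (1), mud (1) → 3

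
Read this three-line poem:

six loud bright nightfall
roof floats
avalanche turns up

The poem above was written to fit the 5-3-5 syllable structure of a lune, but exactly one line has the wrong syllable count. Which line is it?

The second line

Line 1: "six loud bright nightfall": 1+1+1+2 = 5 ✓
Line 2: "roof floats": 1+1 = 2 (expected 3)
Line 3: "avalanche turns up": 3+1+1 = 5 ✓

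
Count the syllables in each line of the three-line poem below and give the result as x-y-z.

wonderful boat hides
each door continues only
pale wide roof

Line 1: wonderful (3), boat (1), hides (1) → 5
Line 2: each (1), door (1), continues (3), only (2) → 7
Line 3: pale (1), wide (1), roof (1) → 3

5-7-3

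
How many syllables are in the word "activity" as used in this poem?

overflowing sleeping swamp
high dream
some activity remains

4

"activity" has 4 syllables.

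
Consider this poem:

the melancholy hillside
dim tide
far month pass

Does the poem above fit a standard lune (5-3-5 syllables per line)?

Line 1: the (1), melancholy (4), hillside (2) → 7 (expected 5)
Line 2: dim (1), tide (1) → 2 (expected 3)
Line 3: far (1), month (1), pass (1) → 3 (expected 5)

No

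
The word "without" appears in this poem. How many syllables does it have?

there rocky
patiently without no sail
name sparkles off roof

2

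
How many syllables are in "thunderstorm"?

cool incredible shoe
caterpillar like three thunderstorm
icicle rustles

"thunderstorm" has 3 syllables.

3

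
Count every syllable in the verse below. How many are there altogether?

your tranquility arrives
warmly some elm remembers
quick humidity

19

Line 1: your (1), tranquility (4), arrives (2) → 7
Line 2: warmly (2), some (1), elm (1), remembers (3) → 7
Line 3: quick (1), humidity (4) → 5
Total: 7 + 7 + 5 = 19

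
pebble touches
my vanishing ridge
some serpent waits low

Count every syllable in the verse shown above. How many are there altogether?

14

Line 1: pebble (2), touches (2) → 4
Line 2: my (1), vanishing (3), ridge (1) → 5
Line 3: some (1), serpent (2), waits (1), low (1) → 5
Total: 4 + 5 + 5 = 14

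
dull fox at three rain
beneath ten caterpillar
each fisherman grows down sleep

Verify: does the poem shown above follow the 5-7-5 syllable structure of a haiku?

Line 1: dull (1), fox (1), at (1), three (1), rain (1) → 5 ✓
Line 2: beneath (2), ten (1), caterpillar (4) → 7 ✓
Line 3: each (1), fisherman (3), grows (1), down (1), sleep (1) → 7 (expected 5)

No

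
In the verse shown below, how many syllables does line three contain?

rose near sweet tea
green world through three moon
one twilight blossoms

5

Line three: one (1), twilight (2), blossoms (2) → 5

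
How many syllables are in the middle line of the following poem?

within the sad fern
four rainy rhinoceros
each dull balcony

7

The middle line: four (1), rainy (2), rhinoceros (4) → 7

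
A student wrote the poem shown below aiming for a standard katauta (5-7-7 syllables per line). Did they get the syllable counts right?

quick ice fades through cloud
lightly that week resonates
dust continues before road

Line 1: quick(1) + ice(1) + fades(1) + through(1) + cloud(1) = 5 ✓
Line 2: lightly(2) + that(1) + week(1) + resonates(3) = 7 ✓
Line 3: dust(1) + continues(3) + before(2) + road(1) = 7 ✓

Yes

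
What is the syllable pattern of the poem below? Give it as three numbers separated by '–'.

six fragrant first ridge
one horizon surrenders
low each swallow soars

Line 1: "six fragrant first ridge": 1+2+1+1 = 5
Line 2: "one horizon surrenders": 1+3+3 = 7
Line 3: "low each swallow soars": 1+1+2+1 = 5

5–7–5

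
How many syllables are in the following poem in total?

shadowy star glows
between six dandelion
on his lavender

Line 1: shadowy(3) + star(1) + glows(1) = 5
Line 2: between(2) + six(1) + dandelion(4) = 7
Line 3: on(1) + his(1) + lavender(3) = 5
Total: 5 + 7 + 5 = 17

17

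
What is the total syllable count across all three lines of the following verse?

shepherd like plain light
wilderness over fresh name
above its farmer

17

Line 1: shepherd (2), like (1), plain (1), light (1) → 5
Line 2: wilderness (3), over (2), fresh (1), name (1) → 7
Line 3: above (2), its (1), farmer (2) → 5
Total: 5 + 7 + 5 = 17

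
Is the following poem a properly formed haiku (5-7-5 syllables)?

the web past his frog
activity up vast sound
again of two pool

Line 1: "the web past his frog": 1+1+1+1+1 = 5 ✓
Line 2: "activity up vast sound": 4+1+1+1 = 7 ✓
Line 3: "again of two pool": 2+1+1+1 = 5 ✓

Yes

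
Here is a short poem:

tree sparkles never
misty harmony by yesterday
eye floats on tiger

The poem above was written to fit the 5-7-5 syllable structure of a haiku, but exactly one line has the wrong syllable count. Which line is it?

Line 1: "tree sparkles never": 1+2+2 = 5 ✓
Line 2: "misty harmony by yesterday": 2+3+1+3 = 9 (expected 7)
Line 3: "eye floats on tiger": 1+1+1+2 = 5 ✓

Line 2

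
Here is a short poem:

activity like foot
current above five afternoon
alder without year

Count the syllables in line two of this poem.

8

Line two: current (2), above (2), five (1), afternoon (3) → 8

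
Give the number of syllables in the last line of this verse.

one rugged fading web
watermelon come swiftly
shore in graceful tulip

6

The last line: shore(1) + in(1) + graceful(2) + tulip(2) = 6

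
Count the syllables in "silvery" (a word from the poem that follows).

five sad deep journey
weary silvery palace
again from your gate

3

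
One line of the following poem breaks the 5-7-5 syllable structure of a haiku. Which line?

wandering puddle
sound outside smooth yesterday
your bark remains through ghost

Line 1: wandering (3), puddle (2) → 5 ✓
Line 2: sound (1), outside (2), smooth (1), yesterday (3) → 7 ✓
Line 3: your (1), bark (1), remains (2), through (1), ghost (1) → 6 (expected 5)

The third line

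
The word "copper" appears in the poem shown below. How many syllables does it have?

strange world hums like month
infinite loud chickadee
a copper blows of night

2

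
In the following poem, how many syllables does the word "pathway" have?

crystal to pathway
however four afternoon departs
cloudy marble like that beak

"pathway" has 2 syllables.

2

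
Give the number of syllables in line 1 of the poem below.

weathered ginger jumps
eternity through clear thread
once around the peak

5

Line 1: weathered(2) + ginger(2) + jumps(1) = 5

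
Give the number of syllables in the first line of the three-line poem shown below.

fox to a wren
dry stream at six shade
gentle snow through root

4

The first line: "fox to a wren": 1+1+1+1 = 4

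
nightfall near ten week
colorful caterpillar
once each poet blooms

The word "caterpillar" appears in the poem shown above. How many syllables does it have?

4

"caterpillar" has 4 syllables.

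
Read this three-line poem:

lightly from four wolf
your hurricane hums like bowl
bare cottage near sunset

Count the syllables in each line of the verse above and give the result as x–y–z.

Line 1: lightly (2), from (1), four (1), wolf (1) → 5
Line 2: your (1), hurricane (3), hums (1), like (1), bowl (1) → 7
Line 3: bare (1), cottage (2), near (1), sunset (2) → 6

5–7–6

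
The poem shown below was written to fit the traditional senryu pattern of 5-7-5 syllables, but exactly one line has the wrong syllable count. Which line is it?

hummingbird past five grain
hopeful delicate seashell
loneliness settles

Line 1: hummingbird (3), past (1), five (1), grain (1) → 6 (expected 5)
Line 2: hopeful (2), delicate (3), seashell (2) → 7 ✓
Line 3: loneliness (3), settles (2) → 5 ✓

The first line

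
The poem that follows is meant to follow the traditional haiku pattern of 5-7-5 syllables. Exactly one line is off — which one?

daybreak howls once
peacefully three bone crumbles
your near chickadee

Line 1: "daybreak howls once": 2+1+1 = 4 (expected 5)
Line 2: "peacefully three bone crumbles": 3+1+1+2 = 7 ✓
Line 3: "your near chickadee": 1+1+3 = 5 ✓

Line 1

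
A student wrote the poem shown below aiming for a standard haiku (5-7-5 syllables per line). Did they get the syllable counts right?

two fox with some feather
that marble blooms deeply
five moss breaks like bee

Line 1: two(1) + fox(1) + with(1) + some(1) + feather(2) = 6 (expected 5)
Line 2: that(1) + marble(2) + blooms(1) + deeply(2) = 6 (expected 7)
Line 3: five(1) + moss(1) + breaks(1) + like(1) + bee(1) = 5 ✓

No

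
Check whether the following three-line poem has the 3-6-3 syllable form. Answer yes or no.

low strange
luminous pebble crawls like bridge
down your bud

Line 1: low (1), strange (1) → 2 (expected 3)
Line 2: luminous (3), pebble (2), crawls (1), like (1), bridge (1) → 8 (expected 6)
Line 3: down (1), your (1), bud (1) → 3 ✓

No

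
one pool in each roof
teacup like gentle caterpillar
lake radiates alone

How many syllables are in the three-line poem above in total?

Line 1: one (1), pool (1), in (1), each (1), roof (1) → 5
Line 2: teacup (2), like (1), gentle (2), caterpillar (4) → 9
Line 3: lake (1), radiates (3), alone (2) → 6
Total: 5 + 9 + 6 = 20

20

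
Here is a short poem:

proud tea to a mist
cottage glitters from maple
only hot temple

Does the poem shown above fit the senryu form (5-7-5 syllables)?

Line 1: "proud tea to a mist": 1+1+1+1+1 = 5 ✓
Line 2: "cottage glitters from maple": 2+2+1+2 = 7 ✓
Line 3: "only hot temple": 2+1+2 = 5 ✓

Yes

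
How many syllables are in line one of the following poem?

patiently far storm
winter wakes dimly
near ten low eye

Line one: patiently(3) + far(1) + storm(1) = 5

5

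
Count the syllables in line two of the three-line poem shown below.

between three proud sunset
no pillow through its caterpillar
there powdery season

9

Line two: "no pillow through its caterpillar": 1+2+1+1+4 = 9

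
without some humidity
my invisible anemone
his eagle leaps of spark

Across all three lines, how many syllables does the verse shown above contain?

Line 1: "without some humidity": 2+1+4 = 7
Line 2: "my invisible anemone": 1+4+4 = 9
Line 3: "his eagle leaps of spark": 1+2+1+1+1 = 6
Total: 7 + 9 + 6 = 22

22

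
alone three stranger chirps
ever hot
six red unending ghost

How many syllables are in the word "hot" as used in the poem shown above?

1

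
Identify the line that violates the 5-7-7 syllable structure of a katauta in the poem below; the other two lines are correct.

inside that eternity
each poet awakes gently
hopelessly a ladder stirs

Line 1

Line 1: "inside that eternity": 2+1+4 = 7 (expected 5)
Line 2: "each poet awakes gently": 1+2+2+2 = 7 ✓
Line 3: "hopelessly a ladder stirs": 3+1+2+1 = 7 ✓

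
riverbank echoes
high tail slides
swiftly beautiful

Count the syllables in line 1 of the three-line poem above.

Line 1: "riverbank echoes": 3+2 = 5

5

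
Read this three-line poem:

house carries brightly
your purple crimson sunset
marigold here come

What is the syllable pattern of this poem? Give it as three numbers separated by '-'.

5-7-5

Line 1: house (1), carries (2), brightly (2) → 5
Line 2: your (1), purple (2), crimson (2), sunset (2) → 7
Line 3: marigold (3), here (1), come (1) → 5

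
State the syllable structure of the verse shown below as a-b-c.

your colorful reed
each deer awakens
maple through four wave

5-5-5

Line 1: "your colorful reed": 1+3+1 = 5
Line 2: "each deer awakens": 1+1+3 = 5
Line 3: "maple through four wave": 2+1+1+1 = 5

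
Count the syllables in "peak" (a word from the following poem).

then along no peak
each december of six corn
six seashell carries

1

"peak" has 1 syllable.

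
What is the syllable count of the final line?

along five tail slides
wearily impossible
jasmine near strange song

5

The final line: jasmine (2), near (1), strange (1), song (1) → 5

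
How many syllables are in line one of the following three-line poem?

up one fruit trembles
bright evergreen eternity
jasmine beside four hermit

Line one: "up one fruit trembles": 1+1+1+2 = 5

5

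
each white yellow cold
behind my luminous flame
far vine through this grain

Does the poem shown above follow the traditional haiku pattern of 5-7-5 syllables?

Line 1: each(1) + white(1) + yellow(2) + cold(1) = 5 ✓
Line 2: behind(2) + my(1) + luminous(3) + flame(1) = 7 ✓
Line 3: far(1) + vine(1) + through(1) + this(1) + grain(1) = 5 ✓

Yes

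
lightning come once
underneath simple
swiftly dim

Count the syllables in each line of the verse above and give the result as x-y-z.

4-5-3

Line 1: "lightning come once": 2+1+1 = 4
Line 2: "underneath simple": 3+2 = 5
Line 3: "swiftly dim": 2+1 = 3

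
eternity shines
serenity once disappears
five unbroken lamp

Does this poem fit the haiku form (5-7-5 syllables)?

Line 1: "eternity shines": 4+1 = 5 ✓
Line 2: "serenity once disappears": 4+1+3 = 8 (expected 7)
Line 3: "five unbroken lamp": 1+3+1 = 5 ✓

No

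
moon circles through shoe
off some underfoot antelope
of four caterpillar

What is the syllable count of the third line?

The third line: "of four caterpillar": 1+1+4 = 6

6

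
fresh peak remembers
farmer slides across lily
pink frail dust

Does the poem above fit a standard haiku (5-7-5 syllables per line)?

No

Line 1: "fresh peak remembers": 1+1+3 = 5 ✓
Line 2: "farmer slides across lily": 2+1+2+2 = 7 ✓
Line 3: "pink frail dust": 1+1+1 = 3 (expected 5)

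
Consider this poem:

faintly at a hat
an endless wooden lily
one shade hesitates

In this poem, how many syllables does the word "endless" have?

"endless" has 2 syllables.

2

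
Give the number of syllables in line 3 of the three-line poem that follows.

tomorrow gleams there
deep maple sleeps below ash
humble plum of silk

Line 3: humble (2), plum (1), of (1), silk (1) → 5

5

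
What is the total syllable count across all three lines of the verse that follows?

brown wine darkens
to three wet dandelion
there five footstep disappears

Line 1: "brown wine darkens": 1+1+2 = 4
Line 2: "to three wet dandelion": 1+1+1+4 = 7
Line 3: "there five footstep disappears": 1+1+2+3 = 7
Total: 4 + 7 + 7 = 18

18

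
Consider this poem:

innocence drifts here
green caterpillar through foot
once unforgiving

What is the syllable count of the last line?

The last line: once(1) + unforgiving(4) = 5

5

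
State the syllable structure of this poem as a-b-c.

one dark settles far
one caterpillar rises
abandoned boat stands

5-7-5

Line 1: one (1), dark (1), settles (2), far (1) → 5
Line 2: one (1), caterpillar (4), rises (2) → 7
Line 3: abandoned (3), boat (1), stands (1) → 5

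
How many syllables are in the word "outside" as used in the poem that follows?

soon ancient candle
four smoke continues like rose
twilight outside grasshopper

2

"outside" has 2 syllables.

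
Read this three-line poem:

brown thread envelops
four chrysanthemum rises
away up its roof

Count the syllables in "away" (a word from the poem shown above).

2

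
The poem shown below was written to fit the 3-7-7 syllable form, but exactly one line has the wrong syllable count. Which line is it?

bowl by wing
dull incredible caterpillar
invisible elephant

The second line

Line 1: bowl(1) + by(1) + wing(1) = 3 ✓
Line 2: dull(1) + incredible(4) + caterpillar(4) = 9 (expected 7)
Line 3: invisible(4) + elephant(3) = 7 ✓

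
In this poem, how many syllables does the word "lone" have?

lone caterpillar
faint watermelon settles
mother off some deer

1

"lone" has 1 syllable.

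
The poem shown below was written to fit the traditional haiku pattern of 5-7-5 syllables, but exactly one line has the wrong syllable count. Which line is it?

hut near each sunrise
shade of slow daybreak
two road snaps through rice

Line 2

Line 1: hut (1), near (1), each (1), sunrise (2) → 5 ✓
Line 2: shade (1), of (1), slow (1), daybreak (2) → 5 (expected 7)
Line 3: two (1), road (1), snaps (1), through (1), rice (1) → 5 ✓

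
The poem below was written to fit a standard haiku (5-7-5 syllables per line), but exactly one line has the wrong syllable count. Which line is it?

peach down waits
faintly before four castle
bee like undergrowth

The first line

Line 1: peach (1), down (1), waits (1) → 3 (expected 5)
Line 2: faintly (2), before (2), four (1), castle (2) → 7 ✓
Line 3: bee (1), like (1), undergrowth (3) → 5 ✓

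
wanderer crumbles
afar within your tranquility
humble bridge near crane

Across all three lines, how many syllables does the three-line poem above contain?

Line 1: wanderer (3), crumbles (2) → 5
Line 2: afar (2), within (2), your (1), tranquility (4) → 9
Line 3: humble (2), bridge (1), near (1), crane (1) → 5
Total: 5 + 9 + 5 = 19

19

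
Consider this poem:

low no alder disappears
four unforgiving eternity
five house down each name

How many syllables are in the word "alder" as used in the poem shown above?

2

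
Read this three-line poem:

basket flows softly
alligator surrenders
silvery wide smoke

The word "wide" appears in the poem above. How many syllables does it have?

1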